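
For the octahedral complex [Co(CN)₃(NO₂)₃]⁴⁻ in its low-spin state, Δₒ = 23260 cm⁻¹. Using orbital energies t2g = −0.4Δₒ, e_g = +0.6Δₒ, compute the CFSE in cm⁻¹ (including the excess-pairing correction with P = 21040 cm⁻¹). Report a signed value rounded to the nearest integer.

-20828

Ligand charges: 3×(-1) from CN⁻ and 3×(-1) from NO₂⁻ sum to -6; with overall charge -4, Co is +2.
Co²⁺: group 9, so d-count = 9 − 2 = 7.
The d⁷ electrons fill as t2g^6 e_g^1.
The orbital stabilization is -1.8Δₒ = -1.8 × 23260 = -41868 cm⁻¹.
High-spin d⁷ would be t2g^5 e_g^2 with 2 pairs; low-spin has 3, so 1 excess pair costs +1P = +21040 cm⁻¹.
Overall CFSE = -41868 + 21040 = -20828 cm⁻¹.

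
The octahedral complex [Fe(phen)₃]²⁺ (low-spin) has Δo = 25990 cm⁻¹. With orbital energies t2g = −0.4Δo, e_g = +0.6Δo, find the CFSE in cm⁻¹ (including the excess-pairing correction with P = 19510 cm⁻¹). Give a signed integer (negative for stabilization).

phen is neutral, so the +2 overall charge sits on Fe: oxidation state +2.
Fe²⁺: group 8, so d-count = 8 − 2 = 6.
Electron filling gives t2g^6 e_g^0.
CFSE(orbital) = 6×(-0.4Δo) + 0×(0.6Δo) = -2.4Δo; with Δo = 25990 cm⁻¹ that is -62376 cm⁻¹.
High-spin d⁶ would be t2g^4 e_g^2 with 1 pair; low-spin has 3, so 2 excess pairs cost +2P = +39020 cm⁻¹.
Overall CFSE = -62376 + 39020 = -23356 cm⁻¹.

-23356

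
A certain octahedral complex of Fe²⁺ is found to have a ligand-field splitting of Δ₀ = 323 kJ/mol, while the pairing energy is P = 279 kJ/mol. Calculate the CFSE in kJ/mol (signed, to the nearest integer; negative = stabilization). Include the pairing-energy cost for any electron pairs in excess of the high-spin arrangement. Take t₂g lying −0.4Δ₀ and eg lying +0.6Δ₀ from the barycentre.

-217

Fe²⁺: group 8, so d-count = 8 − 2 = 6.
Since Δ₀ = 323 kJ/mol > P = 279 kJ/mol, the complex adopts the low-spin configuration.
That gives t₂g⁶ eg⁰.
Orbital CFSE = -2.4Δ₀ = -2.4 × 323 = -775 kJ/mol.
Excess pairs vs high-spin: 3 − 1 = 2; pairing cost = +558 kJ/mol.
Net CFSE = -775 + 558 = -217 kJ/mol.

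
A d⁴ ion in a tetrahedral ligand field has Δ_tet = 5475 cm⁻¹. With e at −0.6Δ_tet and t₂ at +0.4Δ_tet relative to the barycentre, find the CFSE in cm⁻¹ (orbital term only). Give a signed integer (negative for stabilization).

Tetrahedral splitting is small, so the complex is high-spin.
The d⁴ electrons fill as e² t₂².
CFSE(orbital) = 2×(-0.6Δ_tet) + 2×(0.4Δ_tet) = -0.4Δ_tet; with Δ_tet = 5475 cm⁻¹ that is -2190 cm⁻¹.

-2190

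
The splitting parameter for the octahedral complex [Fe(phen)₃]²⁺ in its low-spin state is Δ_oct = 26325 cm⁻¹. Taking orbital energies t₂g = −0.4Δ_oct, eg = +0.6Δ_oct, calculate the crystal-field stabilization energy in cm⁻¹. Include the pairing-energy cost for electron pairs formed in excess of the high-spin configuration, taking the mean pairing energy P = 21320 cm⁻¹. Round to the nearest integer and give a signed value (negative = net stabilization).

phen is neutral, so the +2 overall charge sits on Fe: oxidation state +2.
Group 8 minus oxidation state +2 gives a d⁶ configuration for Fe²⁺.
The d⁶ electrons fill as t₂g⁶ eg⁰.
CFSE(orbital) = 6×(-0.4Δ_oct) + 0×(0.6Δ_oct) = -2.4Δ_oct; with Δ_oct = 26325 cm⁻¹ that is -63180 cm⁻¹.
Relative to high-spin t₂g⁴ eg² (1 paired), the low-spin configuration has 2 additional pairs, contributing +2 × 21320 = +42640 cm⁻¹.
Overall CFSE = -63180 + 42640 = -20540 cm⁻¹.

-20540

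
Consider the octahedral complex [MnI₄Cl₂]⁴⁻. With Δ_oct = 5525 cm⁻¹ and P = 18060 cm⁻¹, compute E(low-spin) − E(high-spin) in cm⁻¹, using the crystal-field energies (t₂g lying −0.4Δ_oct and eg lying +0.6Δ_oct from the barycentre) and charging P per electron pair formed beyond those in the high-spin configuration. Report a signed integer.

25070

Ligand charges: 4×(-1) from I⁻ and 2×(-1) from Cl⁻ sum to -6; with overall charge -4, Mn is +2.
Group 7 minus oxidation state +2 gives a d⁵ configuration for Mn²⁺.
High-spin d⁵ fills as t₂g³ eg² with CFSE 3(−0.4) + 2(+0.6) = 0.0Δ_oct = 0 cm⁻¹.
For low-spin the configuration is t₂g⁵ eg⁰: orbital energy -2.0 × 5525 = -11050 cm⁻¹, and 2 additional pairs relative to high-spin add 36120 cm⁻¹, giving 25070 cm⁻¹.
Thus E(LS) − E(HS) = 25070 cm⁻¹.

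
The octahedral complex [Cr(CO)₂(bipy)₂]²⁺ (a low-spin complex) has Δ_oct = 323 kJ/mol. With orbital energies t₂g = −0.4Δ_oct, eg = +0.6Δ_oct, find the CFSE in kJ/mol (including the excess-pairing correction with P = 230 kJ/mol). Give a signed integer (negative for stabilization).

Ligand charges: 2×(+0) from CO and 2×(+0) from bipy sum to +0; with overall charge +2, Cr is +2.
Group 6 minus oxidation state +2 gives a d⁴ configuration for Cr²⁺.
Configuration: t₂g⁴ eg⁰.
Orbital CFSE = 4(-0.4) + 0(0.6) = -1.6Δ_oct = -1.6 × 323 = -517 kJ/mol.
High-spin d⁴ would be t₂g³ eg¹ with 0 pairs; low-spin has 1, so 1 excess pair costs +1P = +230 kJ/mol.
Combining: -517 + 230 = -287 kJ/mol.

-287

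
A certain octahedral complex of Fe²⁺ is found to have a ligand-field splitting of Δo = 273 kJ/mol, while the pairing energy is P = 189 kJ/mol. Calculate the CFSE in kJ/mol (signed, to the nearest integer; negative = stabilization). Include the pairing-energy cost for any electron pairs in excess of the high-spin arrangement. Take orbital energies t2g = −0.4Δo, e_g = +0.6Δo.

Group 8 minus oxidation state +2 gives a d⁶ configuration for Fe²⁺.
With Δo > P the complex is low-spin.
Configuration: t2g^6 e_g^0.
Orbital CFSE = -2.4Δo = -2.4 × 273 = -655 kJ/mol.
Excess pairs vs high-spin: 3 − 1 = 2; pairing cost = +378 kJ/mol.
Net CFSE = -655 + 378 = -277 kJ/mol.

-277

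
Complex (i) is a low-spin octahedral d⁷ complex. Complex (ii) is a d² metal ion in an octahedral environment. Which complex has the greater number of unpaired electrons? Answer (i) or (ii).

(ii)

(i): t₂g⁶ eg¹ → 1 unpaired.
(ii): For octahedral d² the high- and low-spin configurations coincide; t2g^2 e_g^0 → 2 unpaired.
So (ii) has more unpaired electrons.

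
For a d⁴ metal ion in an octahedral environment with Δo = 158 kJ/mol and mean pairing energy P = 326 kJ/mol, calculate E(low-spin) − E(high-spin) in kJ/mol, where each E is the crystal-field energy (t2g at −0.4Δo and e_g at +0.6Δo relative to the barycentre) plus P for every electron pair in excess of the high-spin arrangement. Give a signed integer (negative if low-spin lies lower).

168

In the high-spin limit (t2g^3 e_g^1) the orbital term is -0.6Δo = -95 kJ/mol, with no excess pairing.
Low-spin: t2g^4 e_g^0, orbital CFSE = -1.6Δo = -253 kJ/mol; plus 1 excess pair × P = +326 kJ/mol; total 73 kJ/mol.
Thus E(LS) − E(HS) = 168 kJ/mol.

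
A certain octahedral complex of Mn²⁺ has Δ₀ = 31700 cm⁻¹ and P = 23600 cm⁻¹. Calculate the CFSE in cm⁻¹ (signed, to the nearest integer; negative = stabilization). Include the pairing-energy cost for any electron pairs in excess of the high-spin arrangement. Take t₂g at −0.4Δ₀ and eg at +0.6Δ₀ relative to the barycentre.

-16200

Mn is in group 7, so Mn²⁺ is d⁵ (7 − 2 = 5).
Δ₀ > P, so pairing is preferred: the ground state is low-spin.
Configuration: t₂g⁵ eg⁰.
Orbital CFSE = -2.0Δ₀ = -2.0 × 31700 = -63400 cm⁻¹.
Excess pairs vs high-spin: 2 − 0 = 2; pairing cost = +47200 cm⁻¹.
Net CFSE = -63400 + 47200 = -16200 cm⁻¹.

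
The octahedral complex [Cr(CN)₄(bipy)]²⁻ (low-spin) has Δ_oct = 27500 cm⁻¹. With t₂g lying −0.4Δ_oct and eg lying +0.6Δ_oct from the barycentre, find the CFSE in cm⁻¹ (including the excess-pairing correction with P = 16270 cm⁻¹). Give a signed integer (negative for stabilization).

-27730

Ligand charges: 4×(-1) from CN⁻ and 1×(+0) from bipy sum to -4; with overall charge -2, Cr is +2.
Group 6 minus oxidation state +2 gives a d⁴ configuration for Cr²⁺.
The d⁴ electrons fill as t₂g⁴ eg⁰.
The orbital stabilization is -1.6Δ_oct = -1.6 × 27500 = -44000 cm⁻¹.
Relative to high-spin t₂g³ eg¹ (0 paired), the low-spin configuration has 1 additional pair, contributing +1 × 16270 = +16270 cm⁻¹.
Net CFSE = -44000 + 16270 = -27730 cm⁻¹.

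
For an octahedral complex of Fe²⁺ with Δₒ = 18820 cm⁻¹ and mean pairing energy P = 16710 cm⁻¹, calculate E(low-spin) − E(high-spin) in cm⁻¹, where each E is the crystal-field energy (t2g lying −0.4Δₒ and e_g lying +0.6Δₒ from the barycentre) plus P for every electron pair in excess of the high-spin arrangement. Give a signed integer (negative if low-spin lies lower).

Fe sits in group 8; removing 2 electrons leaves Fe²⁺ with 8 − 2 = 6 d electrons.
In the high-spin limit (t2g^4 e_g^2) the orbital term is -0.4Δₒ = -7528 cm⁻¹, with no excess pairing.
Low-spin: t2g^6 e_g^0, orbital CFSE = -2.4Δₒ = -45168 cm⁻¹; plus 2 excess pairs × P = +33420 cm⁻¹; total -11748 cm⁻¹.
The difference is -11748 − (-7528) = -4220 cm⁻¹, so low-spin lies lower.

-4220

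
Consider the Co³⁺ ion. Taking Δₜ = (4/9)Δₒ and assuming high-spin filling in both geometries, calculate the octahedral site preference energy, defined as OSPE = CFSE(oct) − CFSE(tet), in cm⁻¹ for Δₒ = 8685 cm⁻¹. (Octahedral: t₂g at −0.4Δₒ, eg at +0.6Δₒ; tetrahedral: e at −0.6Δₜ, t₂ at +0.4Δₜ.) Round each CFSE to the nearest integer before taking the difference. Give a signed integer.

-1158

Co sits in group 9; removing 3 electrons leaves Co³⁺ with 9 − 3 = 6 d electrons.
In an octahedral site d⁶ (HS) is t₂g⁴ eg², giving CFSE(oct) = -0.4Δₒ = -3474 cm⁻¹.
Tetrahedral: e³ t₂³, CFSE = 3(−0.6) + 3(+0.4) = -0.6Δₜ = -0.6 × (4/9) × 8685 = -2316 cm⁻¹.
OSPE = CFSE(oct) − CFSE(tet) = -3474 − (-2316) = -1158 cm⁻¹.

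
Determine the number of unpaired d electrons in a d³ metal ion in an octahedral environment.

For octahedral d³ the high- and low-spin configurations coincide.
Configuration: t2g^3 e_g^0, giving 3 unpaired electrons.

3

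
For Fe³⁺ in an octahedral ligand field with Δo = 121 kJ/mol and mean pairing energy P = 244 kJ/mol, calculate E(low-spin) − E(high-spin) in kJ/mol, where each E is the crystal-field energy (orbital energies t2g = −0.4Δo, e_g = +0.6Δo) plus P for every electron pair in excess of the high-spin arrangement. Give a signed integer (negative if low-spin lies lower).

246

Fe is in group 8, so Fe³⁺ is d⁵ (8 − 3 = 5).
In the high-spin limit (t2g^3 e_g^2) the orbital term is 0.0Δo = 0 kJ/mol, with no excess pairing.
Low-spin: t2g^5 e_g^0, orbital CFSE = -2.0Δo = -242 kJ/mol; plus 2 excess pairs × P = +488 kJ/mol; total 246 kJ/mol.
The difference is 246 − (0) = 246 kJ/mol, so high-spin lies lower.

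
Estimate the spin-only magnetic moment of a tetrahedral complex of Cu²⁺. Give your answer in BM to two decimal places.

Cu²⁺: group 11, so d-count = 11 − 2 = 9.
Tetrahedral fields are weak (Δₜ ≈ 4/9 Δₒ), so electrons fill high-spin.
Configuration: e^4 t2^5 → 1 unpaired electron.
μ(spin-only) = √[1(1+2)] = √3 ≈ 1.73 BM.

1.73 BM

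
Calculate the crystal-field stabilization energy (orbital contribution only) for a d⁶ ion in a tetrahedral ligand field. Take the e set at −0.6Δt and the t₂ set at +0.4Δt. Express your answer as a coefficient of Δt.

-0.6 Δt

Tetrahedral fields are weak (Δₜ ≈ 4/9 Δₒ), so electrons fill high-spin.
Configuration: e³ t₂³.
CFSE = 3(-0.6Δt) + 3(0.4Δt) = -1.8Δt + 1.2Δt = -0.6Δt.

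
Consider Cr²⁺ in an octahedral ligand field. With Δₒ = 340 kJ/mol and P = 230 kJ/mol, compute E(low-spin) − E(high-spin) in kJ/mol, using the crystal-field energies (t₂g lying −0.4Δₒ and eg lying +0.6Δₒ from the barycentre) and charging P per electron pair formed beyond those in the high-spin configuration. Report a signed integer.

-110

Cr is in group 6, so Cr²⁺ is d⁴ (6 − 2 = 4).
In the high-spin limit (t₂g³ eg¹) the orbital term is -0.6Δₒ = -204 kJ/mol, with no excess pairing.
Low-spin: t₂g⁴ eg⁰, orbital CFSE = -1.6Δₒ = -544 kJ/mol; plus 1 excess pair × P = +230 kJ/mol; total -314 kJ/mol.
E(LS) − E(HS) = -314 − (-204) = -110 kJ/mol.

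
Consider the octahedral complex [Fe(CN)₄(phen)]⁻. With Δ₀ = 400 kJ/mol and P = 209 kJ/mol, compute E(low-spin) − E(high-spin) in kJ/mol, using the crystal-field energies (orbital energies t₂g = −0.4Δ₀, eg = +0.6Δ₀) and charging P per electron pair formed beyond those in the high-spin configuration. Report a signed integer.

Ligand charges: 4×(-1) from CN⁻ and 1×(+0) from phen sum to -4; with overall charge -1, Fe is +3.
Fe is in group 8, so Fe³⁺ is d⁵ (8 − 3 = 5).
High-spin: t₂g³ eg², CFSE = 0.0Δ₀ = 0 kJ/mol.
Low-spin t₂g⁵ eg⁰ gives -2.0Δ₀ = -800 kJ/mol, but forming 2 extra pairs costs 2P = 418 kJ/mol, so E(LS) = -800 + 418 = -382 kJ/mol.
E(LS) − E(HS) = -382 − (0) = -382 kJ/mol.

-382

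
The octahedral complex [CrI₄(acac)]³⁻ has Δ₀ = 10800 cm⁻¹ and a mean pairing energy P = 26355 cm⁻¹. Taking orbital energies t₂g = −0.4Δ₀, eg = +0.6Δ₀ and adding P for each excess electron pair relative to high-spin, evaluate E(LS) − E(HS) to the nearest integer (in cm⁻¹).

15555

Ligand charges: 4×(-1) from I⁻ and 1×(-1) from acac⁻ sum to -5; with overall charge -3, Cr is +2.
Group 6 minus oxidation state +2 gives a d⁴ configuration for Cr²⁺.
High-spin: t₂g³ eg¹, CFSE = -0.6Δ₀ = -6480 cm⁻¹.
Low-spin: t₂g⁴ eg⁰, orbital CFSE = -1.6Δ₀ = -17280 cm⁻¹; plus 1 excess pair × P = +26355 cm⁻¹; total 9075 cm⁻¹.
E(LS) − E(HS) = 9075 − (-6480) = 15555 cm⁻¹.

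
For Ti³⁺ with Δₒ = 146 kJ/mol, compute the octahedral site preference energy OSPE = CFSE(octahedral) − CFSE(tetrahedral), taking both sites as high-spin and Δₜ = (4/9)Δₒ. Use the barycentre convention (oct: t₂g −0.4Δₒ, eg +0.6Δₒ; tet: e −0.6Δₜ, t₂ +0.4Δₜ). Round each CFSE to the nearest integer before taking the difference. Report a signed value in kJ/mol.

Ti³⁺: group 4, so d-count = 4 − 3 = 1.
In an octahedral site d¹ (HS) is t₂g¹ eg⁰, giving CFSE(oct) = -0.4Δₒ = -58 kJ/mol.
In a tetrahedral site the filling is e¹ t₂⁰: CFSE(tet) = -0.6Δₜ = -0.6 × (4/9)(146) = -39 kJ/mol.
Subtracting, OSPE = -58 − (-39) = -19 kJ/mol.

-19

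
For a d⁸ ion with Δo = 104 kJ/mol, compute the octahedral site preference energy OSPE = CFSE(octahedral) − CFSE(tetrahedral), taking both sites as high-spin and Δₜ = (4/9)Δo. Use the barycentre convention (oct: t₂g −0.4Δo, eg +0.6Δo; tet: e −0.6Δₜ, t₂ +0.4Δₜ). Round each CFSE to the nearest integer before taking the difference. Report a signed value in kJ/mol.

-88

Octahedral high-spin t₂g⁶ eg²: CFSE = -1.2 × 104 = -125 kJ/mol.
Tetrahedral: e⁴ t₂⁴, CFSE = 4(−0.6) + 4(+0.4) = -0.8Δₜ = -0.8 × (4/9) × 104 = -37 kJ/mol.
OSPE = -125 − (-37) = -88 kJ/mol.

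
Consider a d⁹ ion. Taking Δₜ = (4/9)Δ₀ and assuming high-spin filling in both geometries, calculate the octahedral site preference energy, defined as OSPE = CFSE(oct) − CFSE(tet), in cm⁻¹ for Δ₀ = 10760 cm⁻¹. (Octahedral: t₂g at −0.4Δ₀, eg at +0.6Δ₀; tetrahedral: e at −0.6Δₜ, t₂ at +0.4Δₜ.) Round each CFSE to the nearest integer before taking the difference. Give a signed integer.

Octahedral high-spin t₂g⁶ eg³: CFSE = -0.6 × 10760 = -6456 cm⁻¹.
Tetrahedral e⁴ t₂⁵ gives -0.4Δₜ = -0.4 × (4/9) × 10760 = -1913 cm⁻¹.
OSPE = CFSE(oct) − CFSE(tet) = -6456 − (-1913) = -4543 cm⁻¹.

-4543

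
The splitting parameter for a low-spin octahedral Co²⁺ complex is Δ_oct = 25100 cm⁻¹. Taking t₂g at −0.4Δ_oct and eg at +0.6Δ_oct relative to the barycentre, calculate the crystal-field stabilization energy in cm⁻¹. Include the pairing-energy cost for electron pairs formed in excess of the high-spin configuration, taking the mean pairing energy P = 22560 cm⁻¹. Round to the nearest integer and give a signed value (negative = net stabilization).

Group 9 minus oxidation state +2 gives a d⁷ configuration for Co²⁺.
Electron filling gives t₂g⁶ eg¹.
CFSE(orbital) = 6×(-0.4Δ_oct) + 1×(0.6Δ_oct) = -1.8Δ_oct; with Δ_oct = 25100 cm⁻¹ that is -45180 cm⁻¹.
Pairing penalty: 3 pairs vs 2 in the high-spin reference → 1 extra × P = 22560 cm⁻¹.
Combining: -45180 + 22560 = -22620 cm⁻¹.

-22620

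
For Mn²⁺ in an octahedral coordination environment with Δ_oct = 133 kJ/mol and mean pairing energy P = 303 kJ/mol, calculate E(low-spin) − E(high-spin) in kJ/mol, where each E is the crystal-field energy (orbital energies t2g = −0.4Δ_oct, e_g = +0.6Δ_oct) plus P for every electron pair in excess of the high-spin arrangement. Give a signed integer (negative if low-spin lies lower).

340

Group 7 minus oxidation state +2 gives a d⁵ configuration for Mn²⁺.
In the high-spin limit (t2g^3 e_g^2) the orbital term is 0.0Δ_oct = 0 kJ/mol, with no excess pairing.
For low-spin the configuration is t2g^5 e_g^0: orbital energy -2.0 × 133 = -266 kJ/mol, and 2 additional pairs relative to high-spin add 606 kJ/mol, giving 340 kJ/mol.
Thus E(LS) − E(HS) = 340 kJ/mol.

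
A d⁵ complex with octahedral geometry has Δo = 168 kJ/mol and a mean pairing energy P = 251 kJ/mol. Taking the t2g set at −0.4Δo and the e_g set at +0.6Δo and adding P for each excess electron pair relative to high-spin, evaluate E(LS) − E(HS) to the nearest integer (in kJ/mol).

High-spin d⁵ fills as t2g^3 e_g^2 with CFSE 3(−0.4) + 2(+0.6) = 0.0Δo = 0 kJ/mol.
Low-spin: t2g^5 e_g^0, orbital CFSE = -2.0Δo = -336 kJ/mol; plus 2 excess pairs × P = +502 kJ/mol; total 166 kJ/mol.
Thus E(LS) − E(HS) = 166 kJ/mol.

166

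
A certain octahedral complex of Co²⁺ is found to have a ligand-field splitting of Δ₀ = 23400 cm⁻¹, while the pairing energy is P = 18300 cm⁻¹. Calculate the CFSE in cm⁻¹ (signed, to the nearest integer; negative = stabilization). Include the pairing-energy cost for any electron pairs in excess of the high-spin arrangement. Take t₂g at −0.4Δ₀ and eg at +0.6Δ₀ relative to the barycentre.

Co²⁺: group 9, so d-count = 9 − 2 = 7.
Since Δ₀ = 23400 cm⁻¹ > P = 18300 cm⁻¹, the complex adopts the low-spin configuration.
Configuration: t₂g⁶ eg¹.
Orbital CFSE = -1.8Δ₀ = -1.8 × 23400 = -42120 cm⁻¹.
Excess pairs vs high-spin: 3 − 2 = 1; pairing cost = +18300 cm⁻¹.
Net CFSE = -42120 + 18300 = -23820 cm⁻¹.

-23820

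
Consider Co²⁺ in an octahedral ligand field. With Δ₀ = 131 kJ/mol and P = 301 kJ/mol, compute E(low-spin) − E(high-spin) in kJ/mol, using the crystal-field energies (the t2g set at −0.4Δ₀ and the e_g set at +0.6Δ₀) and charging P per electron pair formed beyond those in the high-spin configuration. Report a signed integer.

Co sits in group 9; removing 2 electrons leaves Co²⁺ with 9 − 2 = 7 d electrons.
In the high-spin limit (t2g^5 e_g^2) the orbital term is -0.8Δ₀ = -105 kJ/mol, with no excess pairing.
For low-spin the configuration is t2g^6 e_g^1: orbital energy -1.8 × 131 = -236 kJ/mol, and 1 additional pair relative to high-spin adds 301 kJ/mol, giving 65 kJ/mol.
E(LS) − E(HS) = 65 − (-105) = 170 kJ/mol.

170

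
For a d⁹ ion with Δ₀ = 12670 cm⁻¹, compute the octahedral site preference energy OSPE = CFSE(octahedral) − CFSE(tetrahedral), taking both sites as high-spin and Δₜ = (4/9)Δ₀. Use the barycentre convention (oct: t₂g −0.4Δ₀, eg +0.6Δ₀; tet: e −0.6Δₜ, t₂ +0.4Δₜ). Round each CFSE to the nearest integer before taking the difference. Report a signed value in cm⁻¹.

-5350

Octahedral (high-spin): t₂g⁶ eg³, CFSE = 6(−0.4) + 3(+0.6) = -0.6Δ₀ = -0.6 × 12670 = -7602 cm⁻¹.
Tetrahedral: e⁴ t₂⁵, CFSE = 4(−0.6) + 5(+0.4) = -0.4Δₜ = -0.4 × (4/9) × 12670 = -2252 cm⁻¹.
Subtracting, OSPE = -7602 − (-2252) = -5350 cm⁻¹.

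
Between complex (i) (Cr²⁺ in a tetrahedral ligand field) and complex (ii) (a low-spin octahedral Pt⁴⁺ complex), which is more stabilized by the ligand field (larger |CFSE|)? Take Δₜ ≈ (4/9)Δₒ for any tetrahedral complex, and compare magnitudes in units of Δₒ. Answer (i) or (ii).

(i): Group 6 minus oxidation state +2 gives a d⁴ configuration for Cr²⁺; Tetrahedral fields are weak (Δₜ ≈ 4/9 Δₒ), so electrons fill high-spin; e^2 t2^2, CFSE = -0.4Δₜ ≈ -0.18Δₒ.
(ii): Pt is in group 10, so Pt⁴⁺ is d⁶ (10 − 4 = 6); t2g^6 e_g^0, CFSE = -2.4Δₒ.
So (ii) has the larger |CFSE|.

(ii)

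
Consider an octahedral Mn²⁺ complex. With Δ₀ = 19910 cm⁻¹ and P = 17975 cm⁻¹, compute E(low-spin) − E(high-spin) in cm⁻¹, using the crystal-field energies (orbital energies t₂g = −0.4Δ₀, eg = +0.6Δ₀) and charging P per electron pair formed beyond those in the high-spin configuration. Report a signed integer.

Mn sits in group 7; removing 2 electrons leaves Mn²⁺ with 7 − 2 = 5 d electrons.
High-spin: t₂g³ eg², CFSE = 0.0Δ₀ = 0 cm⁻¹.
For low-spin the configuration is t₂g⁵ eg⁰: orbital energy -2.0 × 19910 = -39820 cm⁻¹, and 2 additional pairs relative to high-spin add 35950 cm⁻¹, giving -3870 cm⁻¹.
The difference is -3870 − (0) = -3870 cm⁻¹, so low-spin lies lower.

-3870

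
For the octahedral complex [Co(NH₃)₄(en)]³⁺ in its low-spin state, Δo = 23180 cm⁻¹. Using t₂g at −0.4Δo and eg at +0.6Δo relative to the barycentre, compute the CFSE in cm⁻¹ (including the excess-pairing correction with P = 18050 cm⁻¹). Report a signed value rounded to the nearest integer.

Ligand charges: 4×(+0) from NH₃ and 1×(+0) from en sum to +0; with overall charge +3, Co is +3.
Co is in group 9, so Co³⁺ is d⁶ (9 − 3 = 6).
Electron filling gives t₂g⁶ eg⁰.
CFSE(orbital) = 6×(-0.4Δo) + 0×(0.6Δo) = -2.4Δo; with Δo = 23180 cm⁻¹ that is -55632 cm⁻¹.
Relative to high-spin t₂g⁴ eg² (1 paired), the low-spin configuration has 2 additional pairs, contributing +2 × 18050 = +36100 cm⁻¹.
Combining: -55632 + 36100 = -19532 cm⁻¹.

-19532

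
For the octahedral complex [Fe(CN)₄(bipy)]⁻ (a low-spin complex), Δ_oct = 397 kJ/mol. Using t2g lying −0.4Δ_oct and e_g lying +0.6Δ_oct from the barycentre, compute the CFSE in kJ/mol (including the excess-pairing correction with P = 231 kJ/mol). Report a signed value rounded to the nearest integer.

-332

Ligand charges: 4×(-1) from CN⁻ and 1×(+0) from bipy sum to -4; with overall charge -1, Fe is +3.
Fe is in group 8, so Fe³⁺ is d⁵ (8 − 3 = 5).
Electron filling gives t2g^5 e_g^0.
The orbital stabilization is -2.0Δ_oct = -2.0 × 397 = -794 kJ/mol.
High-spin d⁵ would be t2g^3 e_g^2 with 0 pairs; low-spin has 2, so 2 excess pairs cost +2P = +462 kJ/mol.
Combining: -794 + 462 = -332 kJ/mol.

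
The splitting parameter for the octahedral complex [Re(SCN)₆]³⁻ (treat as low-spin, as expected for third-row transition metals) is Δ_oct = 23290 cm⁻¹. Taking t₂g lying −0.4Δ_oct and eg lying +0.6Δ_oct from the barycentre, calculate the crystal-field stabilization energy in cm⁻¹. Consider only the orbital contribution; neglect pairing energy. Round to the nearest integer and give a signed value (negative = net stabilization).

-37264

Each SCN⁻ contributes -1; 6 × (-1) = -6. With overall charge -3, Re is in the +3 oxidation state.
Re is in group 7, so Re³⁺ is d⁴ (7 − 3 = 4).
Configuration: t₂g⁴ eg⁰.
Orbital CFSE = 4(-0.4) + 0(0.6) = -1.6Δ_oct = -1.6 × 23290 = -37264 cm⁻¹.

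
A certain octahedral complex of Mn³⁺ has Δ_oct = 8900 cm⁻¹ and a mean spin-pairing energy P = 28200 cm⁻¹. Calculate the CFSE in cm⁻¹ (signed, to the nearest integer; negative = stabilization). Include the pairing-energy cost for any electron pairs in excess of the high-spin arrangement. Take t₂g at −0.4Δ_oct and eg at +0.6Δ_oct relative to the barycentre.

-5340

Mn³⁺: group 7, so d-count = 7 − 3 = 4.
Δ_oct < P, so pairing is avoided: the ground state is high-spin.
Configuration: t₂g³ eg¹.
Orbital CFSE = -0.6Δ_oct = -0.6 × 8900 = -5340 cm⁻¹.
High-spin has no excess pairs, so no pairing correction applies.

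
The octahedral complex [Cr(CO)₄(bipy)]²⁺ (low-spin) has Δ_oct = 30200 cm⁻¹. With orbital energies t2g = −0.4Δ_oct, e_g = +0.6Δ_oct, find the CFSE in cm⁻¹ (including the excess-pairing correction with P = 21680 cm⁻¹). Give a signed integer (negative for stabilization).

-26640

Ligand charges: 4×(+0) from CO and 1×(+0) from bipy sum to +0; with overall charge +2, Cr is +2.
Cr sits in group 6; removing 2 electrons leaves Cr²⁺ with 6 − 2 = 4 d electrons.
Configuration: t2g^4 e_g^0.
Orbital CFSE = 4(-0.4) + 0(0.6) = -1.6Δ_oct = -1.6 × 30200 = -48320 cm⁻¹.
Relative to high-spin t2g^3 e_g^1 (0 paired), the low-spin configuration has 1 additional pair, contributing +1 × 21680 = +21680 cm⁻¹.
Combining: -48320 + 21680 = -26640 cm⁻¹.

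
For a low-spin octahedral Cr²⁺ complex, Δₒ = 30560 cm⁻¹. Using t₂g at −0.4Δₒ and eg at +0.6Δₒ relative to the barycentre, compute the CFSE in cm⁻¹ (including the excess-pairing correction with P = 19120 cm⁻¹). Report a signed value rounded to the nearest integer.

Cr²⁺: group 6, so d-count = 6 − 2 = 4.
The d⁴ electrons fill as t₂g⁴ eg⁰.
Orbital CFSE = 4(-0.4) + 0(0.6) = -1.6Δₒ = -1.6 × 30560 = -48896 cm⁻¹.
High-spin d⁴ would be t₂g³ eg¹ with 0 pairs; low-spin has 1, so 1 excess pair costs +1P = +19120 cm⁻¹.
Net CFSE = -48896 + 19120 = -29776 cm⁻¹.

-29776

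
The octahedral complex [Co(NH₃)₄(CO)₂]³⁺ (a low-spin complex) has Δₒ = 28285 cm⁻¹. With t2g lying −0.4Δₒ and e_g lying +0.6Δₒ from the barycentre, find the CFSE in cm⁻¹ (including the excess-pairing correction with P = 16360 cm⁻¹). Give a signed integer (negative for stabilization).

-35164

Ligand charges: 4×(+0) from NH₃ and 2×(+0) from CO sum to +0; with overall charge +3, Co is +3.
Group 9 minus oxidation state +3 gives a d⁶ configuration for Co³⁺.
Electron filling gives t2g^6 e_g^0.
The orbital stabilization is -2.4Δₒ = -2.4 × 28285 = -67884 cm⁻¹.
High-spin d⁶ would be t2g^4 e_g^2 with 1 pair; low-spin has 3, so 2 excess pairs cost +2P = +32720 cm⁻¹.
Overall CFSE = -67884 + 32720 = -35164 cm⁻¹.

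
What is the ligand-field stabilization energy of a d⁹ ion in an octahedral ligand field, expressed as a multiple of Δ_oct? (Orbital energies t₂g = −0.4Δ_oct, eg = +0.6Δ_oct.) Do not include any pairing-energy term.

Configuration: t₂g⁶ eg³.
CFSE = 6(-0.4Δ_oct) + 3(0.6Δ_oct) = -2.4Δ_oct + 1.8Δ_oct = -0.6Δ_oct.

-0.6 Δ_oct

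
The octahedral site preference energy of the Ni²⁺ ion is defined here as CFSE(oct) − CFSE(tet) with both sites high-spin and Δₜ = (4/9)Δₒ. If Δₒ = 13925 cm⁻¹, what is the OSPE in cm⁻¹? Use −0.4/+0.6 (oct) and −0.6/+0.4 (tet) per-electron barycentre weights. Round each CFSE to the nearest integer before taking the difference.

Ni is in group 10, so Ni²⁺ is d⁸ (10 − 2 = 8).
Octahedral (high-spin): t₂g⁶ eg², CFSE = 6(−0.4) + 2(+0.6) = -1.2Δₒ = -1.2 × 13925 = -16710 cm⁻¹.
In a tetrahedral site the filling is e⁴ t₂⁴: CFSE(tet) = -0.8Δₜ = -0.8 × (4/9)(13925) = -4951 cm⁻¹.
OSPE = CFSE(oct) − CFSE(tet) = -16710 − (-4951) = -11759 cm⁻¹.

-11759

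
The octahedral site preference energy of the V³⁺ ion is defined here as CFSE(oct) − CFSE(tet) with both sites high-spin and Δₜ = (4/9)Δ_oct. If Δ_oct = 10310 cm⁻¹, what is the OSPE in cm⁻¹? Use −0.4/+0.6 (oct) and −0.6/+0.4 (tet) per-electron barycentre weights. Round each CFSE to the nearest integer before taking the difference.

Group 5 minus oxidation state +3 gives a d² configuration for V³⁺.
In an octahedral site d² (HS) is t₂g² eg⁰, giving CFSE(oct) = -0.8Δ_oct = -8248 cm⁻¹.
Tetrahedral e² t₂⁰ gives -1.2Δₜ = -1.2 × (4/9) × 10310 = -5499 cm⁻¹.
OSPE = -8248 − (-5499) = -2749 cm⁻¹.

-2749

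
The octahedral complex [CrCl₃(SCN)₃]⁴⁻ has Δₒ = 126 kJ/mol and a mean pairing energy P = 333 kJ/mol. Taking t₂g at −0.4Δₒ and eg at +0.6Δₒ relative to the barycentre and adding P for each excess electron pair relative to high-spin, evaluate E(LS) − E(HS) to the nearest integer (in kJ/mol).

Ligand charges: 3×(-1) from Cl⁻ and 3×(-1) from SCN⁻ sum to -6; with overall charge -4, Cr is +2.
Group 6 minus oxidation state +2 gives a d⁴ configuration for Cr²⁺.
High-spin: t₂g³ eg¹, CFSE = -0.6Δₒ = -76 kJ/mol.
Low-spin t₂g⁴ eg⁰ gives -1.6Δₒ = -202 kJ/mol, but forming 1 extra pair costs 1P = 333 kJ/mol, so E(LS) = -202 + 333 = 131 kJ/mol.
The difference is 131 − (-76) = 207 kJ/mol, so high-spin lies lower.

207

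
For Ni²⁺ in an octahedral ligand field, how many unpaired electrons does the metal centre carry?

Ni is in group 10, so Ni²⁺ is d⁸ (10 − 2 = 8).
For octahedral d⁸ the high- and low-spin configurations coincide.
Configuration: t₂g⁶ eg², giving 2 unpaired electrons.

2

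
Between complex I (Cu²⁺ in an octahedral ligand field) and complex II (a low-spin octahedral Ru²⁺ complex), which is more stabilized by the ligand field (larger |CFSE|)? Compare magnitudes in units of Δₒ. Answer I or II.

II

I: Group 11 minus oxidation state +2 gives a d⁹ configuration for Cu²⁺; t₂g⁶ eg³, CFSE = -0.6Δₒ.
II: Ru is in group 8, so Ru²⁺ is d⁶ (8 − 2 = 6); t₂g⁶ eg⁰, CFSE = -2.4Δₒ.
So II has the larger |CFSE|.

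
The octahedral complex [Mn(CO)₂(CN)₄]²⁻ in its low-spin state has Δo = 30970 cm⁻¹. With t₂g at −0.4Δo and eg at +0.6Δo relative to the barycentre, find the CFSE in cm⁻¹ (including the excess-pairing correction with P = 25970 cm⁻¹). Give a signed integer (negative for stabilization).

-10000

Ligand charges: 2×(+0) from CO and 4×(-1) from CN⁻ sum to -4; with overall charge -2, Mn is +2.
Group 7 minus oxidation state +2 gives a d⁵ configuration for Mn²⁺.
Configuration: t₂g⁵ eg⁰.
Orbital CFSE = 5(-0.4) + 0(0.6) = -2.0Δo = -2.0 × 30970 = -61940 cm⁻¹.
Relative to high-spin t₂g³ eg² (0 paired), the low-spin configuration has 2 additional pairs, contributing +2 × 25970 = +51940 cm⁻¹.
Net CFSE = -61940 + 51940 = -10000 cm⁻¹.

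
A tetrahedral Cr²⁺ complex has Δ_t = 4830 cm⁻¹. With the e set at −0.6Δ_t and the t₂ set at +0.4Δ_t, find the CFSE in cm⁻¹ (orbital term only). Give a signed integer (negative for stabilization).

Group 6 minus oxidation state +2 gives a d⁴ configuration for Cr²⁺.
Tetrahedral fields are weak (Δₜ ≈ 4/9 Δₒ), so electrons fill high-spin.
Configuration: e² t₂².
Orbital CFSE = 2(-0.6) + 2(0.4) = -0.4Δ_t = -0.4 × 4830 = -1932 cm⁻¹.

-1932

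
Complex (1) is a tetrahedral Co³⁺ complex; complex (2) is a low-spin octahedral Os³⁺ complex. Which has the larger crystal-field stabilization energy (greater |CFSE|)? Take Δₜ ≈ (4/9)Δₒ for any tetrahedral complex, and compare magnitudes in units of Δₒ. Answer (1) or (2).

(2)

(1): Co³⁺: group 9, so d-count = 9 − 3 = 6; With tetrahedral geometry the complex is necessarily high-spin; e³ t₂³, CFSE = -0.6Δₜ ≈ -0.27Δₒ.
(2): Group 8 minus oxidation state +3 gives a d⁵ configuration for Os³⁺; t2g^5 e_g^0, CFSE = -2.0Δₒ.
So (2) has the larger |CFSE|.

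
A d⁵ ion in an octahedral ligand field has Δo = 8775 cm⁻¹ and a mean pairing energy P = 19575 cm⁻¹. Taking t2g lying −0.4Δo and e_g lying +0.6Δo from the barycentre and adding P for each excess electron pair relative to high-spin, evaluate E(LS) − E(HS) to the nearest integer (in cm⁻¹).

High-spin: t2g^3 e_g^2, CFSE = 0.0Δo = 0 cm⁻¹.
Low-spin t2g^5 e_g^0 gives -2.0Δo = -17550 cm⁻¹, but forming 2 extra pairs costs 2P = 39150 cm⁻¹, so E(LS) = -17550 + 39150 = 21600 cm⁻¹.
The difference is 21600 − (0) = 21600 cm⁻¹, so high-spin lies lower.

21600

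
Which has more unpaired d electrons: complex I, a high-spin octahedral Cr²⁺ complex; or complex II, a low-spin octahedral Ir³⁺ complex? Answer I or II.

I

I: Cr²⁺: group 6, so d-count = 6 − 2 = 4; t₂g³ eg¹ → 4 unpaired.
II: Ir sits in group 9; removing 3 electrons leaves Ir³⁺ with 9 − 3 = 6 d electrons; t2g^6 e_g^0 → 0 unpaired.
So I has more unpaired electrons.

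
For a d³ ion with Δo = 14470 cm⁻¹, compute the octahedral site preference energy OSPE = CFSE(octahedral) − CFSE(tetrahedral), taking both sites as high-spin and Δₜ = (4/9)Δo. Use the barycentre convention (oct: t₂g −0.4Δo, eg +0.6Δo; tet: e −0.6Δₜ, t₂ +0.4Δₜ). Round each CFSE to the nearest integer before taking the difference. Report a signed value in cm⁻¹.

In an octahedral site d³ (HS) is t₂g³ eg⁰, giving CFSE(oct) = -1.2Δo = -17364 cm⁻¹.
Tetrahedral: e² t₂¹, CFSE = 2(−0.6) + 1(+0.4) = -0.8Δₜ = -0.8 × (4/9) × 14470 = -5145 cm⁻¹.
OSPE = -17364 − (-5145) = -12219 cm⁻¹.

-12219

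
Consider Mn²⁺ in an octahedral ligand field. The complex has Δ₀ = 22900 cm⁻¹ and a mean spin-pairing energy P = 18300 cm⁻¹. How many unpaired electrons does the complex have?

1

Mn sits in group 7; removing 2 electrons leaves Mn²⁺ with 7 − 2 = 5 d electrons.
Δ₀ > P, so pairing is preferred: the ground state is low-spin.
Configuration: t2g^5 e_g^0.
Unpaired electrons: 1.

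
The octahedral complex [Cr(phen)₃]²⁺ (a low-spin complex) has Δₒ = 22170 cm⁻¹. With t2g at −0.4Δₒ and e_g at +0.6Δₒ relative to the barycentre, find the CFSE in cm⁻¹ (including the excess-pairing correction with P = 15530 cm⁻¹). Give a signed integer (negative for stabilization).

-19942

phen is neutral, so the +2 overall charge sits on Cr: oxidation state +2.
Group 6 minus oxidation state +2 gives a d⁴ configuration for Cr²⁺.
The d⁴ electrons fill as t2g^4 e_g^0.
Orbital CFSE = 4(-0.4) + 0(0.6) = -1.6Δₒ = -1.6 × 22170 = -35472 cm⁻¹.
Relative to high-spin t2g^3 e_g^1 (0 paired), the low-spin configuration has 1 additional pair, contributing +1 × 15530 = +15530 cm⁻¹.
Overall CFSE = -35472 + 15530 = -19942 cm⁻¹.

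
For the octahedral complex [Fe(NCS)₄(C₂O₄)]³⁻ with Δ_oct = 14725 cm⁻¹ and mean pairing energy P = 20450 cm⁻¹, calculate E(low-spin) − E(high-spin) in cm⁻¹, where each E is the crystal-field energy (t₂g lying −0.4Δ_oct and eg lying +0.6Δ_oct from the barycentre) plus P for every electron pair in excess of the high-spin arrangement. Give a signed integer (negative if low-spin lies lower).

Ligand charges: 4×(-1) from NCS⁻ and 1×(-2) from C₂O₄²⁻ sum to -6; with overall charge -3, Fe is +3.
Group 8 minus oxidation state +3 gives a d⁵ configuration for Fe³⁺.
In the high-spin limit (t₂g³ eg²) the orbital term is 0.0Δ_oct = 0 cm⁻¹, with no excess pairing.
Low-spin t₂g⁵ eg⁰ gives -2.0Δ_oct = -29450 cm⁻¹, but forming 2 extra pairs costs 2P = 40900 cm⁻¹, so E(LS) = -29450 + 40900 = 11450 cm⁻¹.
The difference is 11450 − (0) = 11450 cm⁻¹, so high-spin lies lower.

11450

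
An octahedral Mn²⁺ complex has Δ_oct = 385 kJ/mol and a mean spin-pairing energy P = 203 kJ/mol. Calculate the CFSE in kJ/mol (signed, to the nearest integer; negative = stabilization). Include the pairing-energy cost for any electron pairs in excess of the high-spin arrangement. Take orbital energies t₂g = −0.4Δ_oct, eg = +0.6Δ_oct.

Mn is in group 7, so Mn²⁺ is d⁵ (7 − 2 = 5).
With Δ_oct > P the complex is low-spin.
That gives t₂g⁵ eg⁰.
Orbital CFSE = -2.0Δ_oct = -2.0 × 385 = -770 kJ/mol.
Excess pairs vs high-spin: 2 − 0 = 2; pairing cost = +406 kJ/mol.
Net CFSE = -770 + 406 = -364 kJ/mol.

-364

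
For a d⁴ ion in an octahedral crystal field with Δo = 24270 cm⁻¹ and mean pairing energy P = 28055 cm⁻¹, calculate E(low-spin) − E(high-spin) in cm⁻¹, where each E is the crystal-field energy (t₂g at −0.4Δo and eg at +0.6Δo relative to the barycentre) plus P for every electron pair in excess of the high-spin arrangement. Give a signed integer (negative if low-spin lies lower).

3785

High-spin d⁴ fills as t₂g³ eg¹ with CFSE 3(−0.4) + 1(+0.6) = -0.6Δo = -14562 cm⁻¹.
Low-spin: t₂g⁴ eg⁰, orbital CFSE = -1.6Δo = -38832 cm⁻¹; plus 1 excess pair × P = +28055 cm⁻¹; total -10777 cm⁻¹.
The difference is -10777 − (-14562) = 3785 cm⁻¹, so high-spin lies lower.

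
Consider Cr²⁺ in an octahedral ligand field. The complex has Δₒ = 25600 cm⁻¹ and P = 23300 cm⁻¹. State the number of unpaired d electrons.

Group 6 minus oxidation state +2 gives a d⁴ configuration for Cr²⁺.
Since Δₒ = 25600 cm⁻¹ > P = 23300 cm⁻¹, the complex adopts the low-spin configuration.
Configuration: t₂g⁴ eg⁰.
Unpaired electrons: 2.

2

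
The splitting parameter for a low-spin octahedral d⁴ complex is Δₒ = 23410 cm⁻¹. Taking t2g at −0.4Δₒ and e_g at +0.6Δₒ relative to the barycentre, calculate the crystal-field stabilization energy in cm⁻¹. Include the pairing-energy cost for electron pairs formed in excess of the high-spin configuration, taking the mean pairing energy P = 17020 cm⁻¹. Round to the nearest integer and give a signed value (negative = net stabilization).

-20436

The d⁴ electrons fill as t2g^4 e_g^0.
The orbital stabilization is -1.6Δₒ = -1.6 × 23410 = -37456 cm⁻¹.
High-spin d⁴ would be t2g^3 e_g^1 with 0 pairs; low-spin has 1, so 1 excess pair costs +1P = +17020 cm⁻¹.
Net CFSE = -37456 + 17020 = -20436 cm⁻¹.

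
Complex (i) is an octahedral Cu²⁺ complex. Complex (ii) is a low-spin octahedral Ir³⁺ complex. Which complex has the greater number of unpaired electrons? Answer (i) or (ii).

(i)

(i): Cu is in group 11, so Cu²⁺ is d⁹ (11 − 2 = 9); t2g^6 e_g^3 → 1 unpaired.
(ii): Group 9 minus oxidation state +3 gives a d⁶ configuration for Ir³⁺; t2g^6 e_g^0 → 0 unpaired.
So (i) has more unpaired electrons.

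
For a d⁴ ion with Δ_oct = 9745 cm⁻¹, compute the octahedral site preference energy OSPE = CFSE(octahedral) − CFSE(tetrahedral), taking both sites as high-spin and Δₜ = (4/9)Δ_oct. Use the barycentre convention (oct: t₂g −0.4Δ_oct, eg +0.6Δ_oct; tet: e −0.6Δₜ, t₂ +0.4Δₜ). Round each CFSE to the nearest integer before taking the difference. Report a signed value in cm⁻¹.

Octahedral high-spin t₂g³ eg¹: CFSE = -0.6 × 9745 = -5847 cm⁻¹.
Tetrahedral: e² t₂², CFSE = 2(−0.6) + 2(+0.4) = -0.4Δₜ = -0.4 × (4/9) × 9745 = -1732 cm⁻¹.
Subtracting, OSPE = -5847 − (-1732) = -4115 cm⁻¹.

-4115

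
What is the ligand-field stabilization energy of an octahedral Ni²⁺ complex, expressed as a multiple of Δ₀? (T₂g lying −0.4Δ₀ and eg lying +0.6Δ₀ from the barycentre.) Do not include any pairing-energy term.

Ni sits in group 10; removing 2 electrons leaves Ni²⁺ with 10 − 2 = 8 d electrons.
Configuration: t₂g⁶ eg².
CFSE = 6(-0.4Δ₀) + 2(0.6Δ₀) = -2.4Δ₀ + 1.2Δ₀ = -1.2Δ₀.

-1.2 Δ₀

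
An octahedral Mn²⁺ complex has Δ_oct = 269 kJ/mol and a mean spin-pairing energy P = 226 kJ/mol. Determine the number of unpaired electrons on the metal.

1

Mn is in group 7, so Mn²⁺ is d⁵ (7 − 2 = 5).
Here Δ_oct > P (269 > 226), so the low-spin state is favoured.
Configuration: t₂g⁵ eg⁰.
Unpaired electrons: 1.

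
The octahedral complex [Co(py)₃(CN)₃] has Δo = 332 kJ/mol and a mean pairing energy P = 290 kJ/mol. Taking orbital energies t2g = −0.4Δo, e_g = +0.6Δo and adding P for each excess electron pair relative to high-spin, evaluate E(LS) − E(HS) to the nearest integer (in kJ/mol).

Ligand charges: 3×(+0) from py and 3×(-1) from CN⁻ sum to -3; with overall charge +0, Co is +3.
Group 9 minus oxidation state +3 gives a d⁶ configuration for Co³⁺.
High-spin: t2g^4 e_g^2, CFSE = -0.4Δo = -133 kJ/mol.
Low-spin t2g^6 e_g^0 gives -2.4Δo = -797 kJ/mol, but forming 2 extra pairs costs 2P = 580 kJ/mol, so E(LS) = -797 + 580 = -217 kJ/mol.
The difference is -217 − (-133) = -84 kJ/mol, so low-spin lies lower.

-84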